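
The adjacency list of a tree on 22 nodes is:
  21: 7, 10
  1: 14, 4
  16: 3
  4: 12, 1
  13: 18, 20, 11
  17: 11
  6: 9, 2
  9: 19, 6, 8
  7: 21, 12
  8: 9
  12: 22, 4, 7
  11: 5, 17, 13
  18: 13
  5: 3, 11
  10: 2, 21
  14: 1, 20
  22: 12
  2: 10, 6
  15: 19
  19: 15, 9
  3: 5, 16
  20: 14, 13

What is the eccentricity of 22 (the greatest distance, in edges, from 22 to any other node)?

10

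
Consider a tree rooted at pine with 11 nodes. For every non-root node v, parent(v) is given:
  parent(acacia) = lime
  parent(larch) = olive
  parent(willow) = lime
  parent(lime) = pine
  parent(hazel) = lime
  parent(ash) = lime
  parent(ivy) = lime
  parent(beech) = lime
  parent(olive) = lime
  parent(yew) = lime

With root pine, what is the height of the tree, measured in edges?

3

The longest root-to-leaf path is pine–lime–olive–larch (3 edges).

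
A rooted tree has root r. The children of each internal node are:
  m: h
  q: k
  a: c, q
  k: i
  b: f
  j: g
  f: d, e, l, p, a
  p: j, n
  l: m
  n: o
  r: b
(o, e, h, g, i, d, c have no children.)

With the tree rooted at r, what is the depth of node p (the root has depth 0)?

3

Climbing from p to the root: p–f–b–r. That's 3 steps.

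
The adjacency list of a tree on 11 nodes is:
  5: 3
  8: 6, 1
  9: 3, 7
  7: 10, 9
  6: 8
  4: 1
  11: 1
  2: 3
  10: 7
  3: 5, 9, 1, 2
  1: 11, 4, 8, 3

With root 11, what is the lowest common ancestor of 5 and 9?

3

5's ancestor chain is 5, 3, 1, 11 and 9's is 9, 3, 1, 11; they first meet at 3.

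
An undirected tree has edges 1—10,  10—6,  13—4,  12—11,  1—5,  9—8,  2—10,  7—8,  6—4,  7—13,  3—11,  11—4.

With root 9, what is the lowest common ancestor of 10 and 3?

4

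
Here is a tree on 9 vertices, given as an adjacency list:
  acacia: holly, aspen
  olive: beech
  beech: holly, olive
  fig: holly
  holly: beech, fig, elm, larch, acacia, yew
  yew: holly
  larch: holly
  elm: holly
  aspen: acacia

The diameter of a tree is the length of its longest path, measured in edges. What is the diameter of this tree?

Starting from aspen, a farthest node is olive at distance 4.
One longest path: aspen – acacia – holly – beech – olive.
So the diameter is 4.

4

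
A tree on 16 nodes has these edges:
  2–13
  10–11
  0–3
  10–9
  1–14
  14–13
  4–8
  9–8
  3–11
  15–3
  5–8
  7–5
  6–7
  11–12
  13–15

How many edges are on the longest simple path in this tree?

11

Starting from 6, a farthest node is 1 at distance 11.
One longest path: 6 - 7 - 5 - 8 - 9 - 10 - 11 - 3 - 15 - 13 - 14 - 1.
So the diameter is 11.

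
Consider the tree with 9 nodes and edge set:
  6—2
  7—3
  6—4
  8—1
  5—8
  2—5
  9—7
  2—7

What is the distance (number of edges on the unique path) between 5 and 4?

Walking from 5: 5 - 2 - 6 - 4. Length 3.

3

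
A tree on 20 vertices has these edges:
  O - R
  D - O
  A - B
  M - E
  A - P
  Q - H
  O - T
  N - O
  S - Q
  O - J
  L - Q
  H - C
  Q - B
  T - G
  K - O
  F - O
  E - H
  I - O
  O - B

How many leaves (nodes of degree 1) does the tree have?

13

Exactly 13 nodes have a single neighbour: C, D, F, G, I, J, K, L, M, N, P, R, S.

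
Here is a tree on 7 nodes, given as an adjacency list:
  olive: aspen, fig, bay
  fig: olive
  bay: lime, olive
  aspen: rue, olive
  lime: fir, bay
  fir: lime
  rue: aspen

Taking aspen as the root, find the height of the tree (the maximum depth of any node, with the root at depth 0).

4

A deepest node is fir, reached by aspen-olive-bay-lime-fir.
That path has 4 edges, so the height is 4.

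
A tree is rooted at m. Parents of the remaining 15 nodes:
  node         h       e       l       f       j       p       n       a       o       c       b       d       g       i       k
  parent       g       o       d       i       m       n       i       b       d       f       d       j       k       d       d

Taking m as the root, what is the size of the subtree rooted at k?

3

Descendants of k (including itself): k, g, h. That's 3.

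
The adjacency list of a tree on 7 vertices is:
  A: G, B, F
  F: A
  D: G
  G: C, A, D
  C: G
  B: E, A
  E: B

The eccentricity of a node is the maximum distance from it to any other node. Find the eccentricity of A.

Distances from A peak at 2, attained at E (D, C also at distance 2).
A-B-E

2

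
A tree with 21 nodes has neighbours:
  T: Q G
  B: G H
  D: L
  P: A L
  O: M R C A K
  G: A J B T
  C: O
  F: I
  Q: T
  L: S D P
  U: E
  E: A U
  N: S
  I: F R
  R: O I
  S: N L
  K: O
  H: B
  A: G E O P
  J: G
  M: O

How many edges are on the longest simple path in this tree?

Starting from N, a farthest node is F at distance 8.
One longest path: N - S - L - P - A - O - R - I - F.
So the diameter is 8.

8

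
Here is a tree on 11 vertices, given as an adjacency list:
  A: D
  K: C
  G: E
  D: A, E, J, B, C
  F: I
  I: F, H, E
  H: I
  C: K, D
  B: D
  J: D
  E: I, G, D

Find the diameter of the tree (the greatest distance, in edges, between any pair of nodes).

5

A longest path is K - C - D - E - I - F, with 5 edges.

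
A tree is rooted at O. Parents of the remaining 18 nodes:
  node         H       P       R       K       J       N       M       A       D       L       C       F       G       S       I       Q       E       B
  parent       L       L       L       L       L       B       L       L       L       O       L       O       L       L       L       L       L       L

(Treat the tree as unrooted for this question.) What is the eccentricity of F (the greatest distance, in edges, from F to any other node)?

The node farthest from F is N, via F–O–L–B–N — 4 edges.

4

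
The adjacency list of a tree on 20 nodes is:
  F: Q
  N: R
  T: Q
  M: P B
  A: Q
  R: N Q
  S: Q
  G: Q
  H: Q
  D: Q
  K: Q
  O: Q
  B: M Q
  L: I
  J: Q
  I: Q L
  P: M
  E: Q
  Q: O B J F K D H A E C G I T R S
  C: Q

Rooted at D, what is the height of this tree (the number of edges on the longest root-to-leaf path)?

The longest root-to-leaf path is D–Q–B–M–P (4 edges).

4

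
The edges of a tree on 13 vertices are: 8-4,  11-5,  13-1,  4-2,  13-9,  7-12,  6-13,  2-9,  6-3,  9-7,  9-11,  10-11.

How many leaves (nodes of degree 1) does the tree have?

Degree-1 nodes: 1, 3, 5, 8, 10, 12 — 6 of them.

6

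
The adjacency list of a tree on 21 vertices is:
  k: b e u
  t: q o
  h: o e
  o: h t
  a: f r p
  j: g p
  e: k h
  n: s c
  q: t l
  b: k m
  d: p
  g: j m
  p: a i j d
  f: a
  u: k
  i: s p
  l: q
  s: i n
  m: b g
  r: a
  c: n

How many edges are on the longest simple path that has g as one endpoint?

9

The node farthest from g is l, via g – m – b – k – e – h – o – t – q – l — 9 edges.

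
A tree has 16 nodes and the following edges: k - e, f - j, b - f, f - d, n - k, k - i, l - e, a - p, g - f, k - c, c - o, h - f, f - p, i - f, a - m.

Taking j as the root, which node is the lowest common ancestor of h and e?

f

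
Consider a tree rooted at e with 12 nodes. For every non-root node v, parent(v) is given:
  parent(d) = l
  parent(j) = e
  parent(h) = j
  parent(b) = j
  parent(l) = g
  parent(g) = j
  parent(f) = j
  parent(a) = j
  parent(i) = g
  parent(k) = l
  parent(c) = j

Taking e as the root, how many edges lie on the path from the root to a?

e → j → a — 2 edges.

2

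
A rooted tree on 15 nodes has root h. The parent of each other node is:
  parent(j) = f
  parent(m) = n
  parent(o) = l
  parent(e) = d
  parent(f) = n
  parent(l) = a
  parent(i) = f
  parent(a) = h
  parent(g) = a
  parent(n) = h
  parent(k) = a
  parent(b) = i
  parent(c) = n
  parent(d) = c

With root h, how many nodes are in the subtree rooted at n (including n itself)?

9

n's subtree: {n, m, c, f, d, i, j, e, b}, size 9.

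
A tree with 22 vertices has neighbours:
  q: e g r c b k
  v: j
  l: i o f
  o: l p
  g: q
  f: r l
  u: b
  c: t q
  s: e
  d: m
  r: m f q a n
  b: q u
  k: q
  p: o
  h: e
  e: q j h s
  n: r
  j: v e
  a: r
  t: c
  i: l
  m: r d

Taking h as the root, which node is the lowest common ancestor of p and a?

r

p's ancestor chain is p, o, l, f, r, q, e, h and a's is a, r, q, e, h; they first meet at r.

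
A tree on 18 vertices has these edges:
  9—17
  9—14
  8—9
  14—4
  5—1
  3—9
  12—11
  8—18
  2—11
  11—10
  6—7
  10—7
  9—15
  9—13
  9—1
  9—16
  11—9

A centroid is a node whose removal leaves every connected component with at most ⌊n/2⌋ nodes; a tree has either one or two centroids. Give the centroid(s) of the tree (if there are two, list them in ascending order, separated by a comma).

9

Delete 9: the remaining components have sizes 6, 2, 2, 2, 1, 1, 1, 1, 1. Max 6 ≤ 9, so 9 is a centroid.
Every other node leaves some component of size > 9, so the centroid is unique.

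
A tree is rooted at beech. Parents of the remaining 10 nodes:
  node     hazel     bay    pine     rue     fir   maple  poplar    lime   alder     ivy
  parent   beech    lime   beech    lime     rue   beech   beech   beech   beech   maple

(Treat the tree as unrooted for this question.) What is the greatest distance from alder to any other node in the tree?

4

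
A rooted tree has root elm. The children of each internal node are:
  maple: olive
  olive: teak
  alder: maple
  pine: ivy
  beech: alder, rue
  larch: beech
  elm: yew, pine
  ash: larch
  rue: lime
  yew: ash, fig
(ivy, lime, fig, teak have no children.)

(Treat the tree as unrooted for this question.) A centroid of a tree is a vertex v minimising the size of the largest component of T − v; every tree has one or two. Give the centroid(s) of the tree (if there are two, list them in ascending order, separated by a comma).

beech, larch

If larch is removed the pieces have sizes 7, 6, all ≤ ⌊14/2⌋ = 7.
beech is adjacent to larch and is also a centroid (the largest component after removing it is likewise 7).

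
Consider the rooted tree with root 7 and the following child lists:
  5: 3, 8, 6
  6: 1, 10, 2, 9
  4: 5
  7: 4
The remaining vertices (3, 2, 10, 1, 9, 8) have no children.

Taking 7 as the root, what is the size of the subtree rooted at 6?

The subtree rooted at 6 contains: 6, 9, 10, 1, 2 — 5 nodes.

5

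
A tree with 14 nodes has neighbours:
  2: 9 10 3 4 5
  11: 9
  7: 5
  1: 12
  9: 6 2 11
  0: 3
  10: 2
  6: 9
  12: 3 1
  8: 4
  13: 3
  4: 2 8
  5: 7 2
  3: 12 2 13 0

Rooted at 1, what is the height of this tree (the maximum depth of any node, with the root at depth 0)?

A deepest node is 8, reached by 1-12-3-2-4-8.
That path has 5 edges, so the height is 5.

5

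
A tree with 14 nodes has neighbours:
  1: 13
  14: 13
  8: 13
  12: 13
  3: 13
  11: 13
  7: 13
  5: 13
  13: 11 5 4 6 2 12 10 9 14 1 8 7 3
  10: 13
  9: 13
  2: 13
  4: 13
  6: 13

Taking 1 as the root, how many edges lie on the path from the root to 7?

2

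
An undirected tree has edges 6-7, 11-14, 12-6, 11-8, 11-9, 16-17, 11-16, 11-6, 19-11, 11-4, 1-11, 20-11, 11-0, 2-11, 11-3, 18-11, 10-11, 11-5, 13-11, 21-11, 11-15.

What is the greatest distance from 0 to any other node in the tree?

3

The node farthest from 0 is 12 (17, 7 also at distance 3), via 0 – 11 – 6 – 12 — 3 edges.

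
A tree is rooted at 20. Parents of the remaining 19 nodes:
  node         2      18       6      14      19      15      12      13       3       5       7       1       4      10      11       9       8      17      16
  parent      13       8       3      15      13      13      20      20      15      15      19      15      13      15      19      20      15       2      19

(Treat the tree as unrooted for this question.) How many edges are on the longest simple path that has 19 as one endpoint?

4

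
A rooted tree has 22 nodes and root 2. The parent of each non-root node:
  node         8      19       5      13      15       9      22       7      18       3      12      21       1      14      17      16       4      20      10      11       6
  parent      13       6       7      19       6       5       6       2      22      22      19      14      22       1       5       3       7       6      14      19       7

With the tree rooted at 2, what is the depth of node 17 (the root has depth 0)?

Path from 2 to 17: 2–7–5–17, which has 3 edges.

3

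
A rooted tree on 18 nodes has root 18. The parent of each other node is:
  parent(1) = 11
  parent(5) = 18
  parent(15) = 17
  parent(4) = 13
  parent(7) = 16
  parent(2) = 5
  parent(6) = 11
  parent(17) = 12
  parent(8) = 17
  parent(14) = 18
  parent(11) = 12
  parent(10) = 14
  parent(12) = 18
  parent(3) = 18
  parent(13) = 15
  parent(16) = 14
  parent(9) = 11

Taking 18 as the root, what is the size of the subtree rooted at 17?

17's subtree: {17, 15, 8, 13, 4}, size 5.

5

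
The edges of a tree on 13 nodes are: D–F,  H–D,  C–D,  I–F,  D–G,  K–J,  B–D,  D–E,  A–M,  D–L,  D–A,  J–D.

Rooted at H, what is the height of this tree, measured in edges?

3

A deepest node is M, reached by H – D – A – M.
That path has 3 edges, so the height is 3.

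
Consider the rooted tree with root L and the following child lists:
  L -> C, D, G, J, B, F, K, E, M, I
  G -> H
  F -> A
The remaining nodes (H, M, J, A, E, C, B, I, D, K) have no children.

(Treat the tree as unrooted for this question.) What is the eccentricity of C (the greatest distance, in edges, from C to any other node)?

The node farthest from C is A (H also at distance 3), via C–L–F–A — 3 edges.

3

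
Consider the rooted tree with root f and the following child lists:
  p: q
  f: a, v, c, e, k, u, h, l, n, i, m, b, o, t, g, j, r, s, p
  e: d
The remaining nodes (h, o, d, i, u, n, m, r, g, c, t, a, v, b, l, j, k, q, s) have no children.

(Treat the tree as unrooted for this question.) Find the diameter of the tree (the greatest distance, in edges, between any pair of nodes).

A longest path is d-e-f-p-q, with 4 edges.

4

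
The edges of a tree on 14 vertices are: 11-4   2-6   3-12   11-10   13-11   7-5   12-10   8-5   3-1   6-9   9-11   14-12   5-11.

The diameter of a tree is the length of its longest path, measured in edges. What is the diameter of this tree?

7

BFS from 1 reaches 2 last, at distance 7; BFS from 2 confirms no node is farther.
Path: 1-3-12-10-11-9-6-2.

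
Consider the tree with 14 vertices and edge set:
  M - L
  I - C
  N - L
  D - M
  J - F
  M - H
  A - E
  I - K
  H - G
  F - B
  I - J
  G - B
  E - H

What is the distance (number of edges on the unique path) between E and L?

3

E - H - M - L: 3 edges.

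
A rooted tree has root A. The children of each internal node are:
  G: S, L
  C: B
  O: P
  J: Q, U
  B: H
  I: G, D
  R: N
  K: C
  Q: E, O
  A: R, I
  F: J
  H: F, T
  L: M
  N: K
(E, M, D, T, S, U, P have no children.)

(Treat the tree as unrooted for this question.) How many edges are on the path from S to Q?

12

S–G–I–A–R–N–K–C–B–H–F–J–Q: 12 edges.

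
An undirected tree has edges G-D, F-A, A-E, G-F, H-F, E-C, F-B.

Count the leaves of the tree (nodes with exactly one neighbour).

4

Exactly 4 nodes have a single neighbour: B, C, D, H.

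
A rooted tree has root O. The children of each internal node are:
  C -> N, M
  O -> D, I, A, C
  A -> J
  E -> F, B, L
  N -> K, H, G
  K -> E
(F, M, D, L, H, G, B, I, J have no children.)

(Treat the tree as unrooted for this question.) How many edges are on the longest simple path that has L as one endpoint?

7

A farthest node from L is J.
The path L – E – K – N – C – O – A – J has 7 edges.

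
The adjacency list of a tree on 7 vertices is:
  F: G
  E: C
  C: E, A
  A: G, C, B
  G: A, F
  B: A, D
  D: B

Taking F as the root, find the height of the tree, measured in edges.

The longest root-to-leaf path is F → G → A → C → E (4 edges).

4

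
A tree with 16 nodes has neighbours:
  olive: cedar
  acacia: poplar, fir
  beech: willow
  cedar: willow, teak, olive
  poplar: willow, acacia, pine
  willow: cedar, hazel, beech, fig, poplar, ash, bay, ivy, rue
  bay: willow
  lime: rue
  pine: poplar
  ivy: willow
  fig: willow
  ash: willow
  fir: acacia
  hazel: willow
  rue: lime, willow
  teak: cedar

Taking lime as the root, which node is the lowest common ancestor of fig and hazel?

willow

Path fig→root: fig willow rue lime; path hazel→root: hazel willow rue lime.
First common node: willow.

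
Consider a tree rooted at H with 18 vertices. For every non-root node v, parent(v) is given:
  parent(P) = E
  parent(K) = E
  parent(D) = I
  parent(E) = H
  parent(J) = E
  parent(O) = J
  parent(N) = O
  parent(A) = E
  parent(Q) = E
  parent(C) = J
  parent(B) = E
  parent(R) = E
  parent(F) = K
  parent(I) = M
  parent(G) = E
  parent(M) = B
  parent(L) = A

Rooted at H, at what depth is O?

3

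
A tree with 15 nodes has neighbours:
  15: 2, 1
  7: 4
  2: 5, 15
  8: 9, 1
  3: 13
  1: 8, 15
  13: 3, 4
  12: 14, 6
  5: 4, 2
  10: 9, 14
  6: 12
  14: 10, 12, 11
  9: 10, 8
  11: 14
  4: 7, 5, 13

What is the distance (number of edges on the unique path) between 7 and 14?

9

7–4–5–2–15–1–8–9–10–14: 9 edges.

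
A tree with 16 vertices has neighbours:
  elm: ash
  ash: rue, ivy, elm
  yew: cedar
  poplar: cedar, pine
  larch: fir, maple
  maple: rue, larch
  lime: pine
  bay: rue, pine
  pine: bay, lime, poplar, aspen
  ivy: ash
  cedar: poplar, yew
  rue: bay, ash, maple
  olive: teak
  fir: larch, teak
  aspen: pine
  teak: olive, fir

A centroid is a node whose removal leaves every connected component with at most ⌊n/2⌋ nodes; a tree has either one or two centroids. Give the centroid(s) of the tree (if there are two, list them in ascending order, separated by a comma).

Removing rue splits the tree into components of sizes 7, 5, 3; the largest is 7 ≤ ⌊16/2⌋ = 8.
Every other node leaves some component of size > 8, so the centroid is unique.

rue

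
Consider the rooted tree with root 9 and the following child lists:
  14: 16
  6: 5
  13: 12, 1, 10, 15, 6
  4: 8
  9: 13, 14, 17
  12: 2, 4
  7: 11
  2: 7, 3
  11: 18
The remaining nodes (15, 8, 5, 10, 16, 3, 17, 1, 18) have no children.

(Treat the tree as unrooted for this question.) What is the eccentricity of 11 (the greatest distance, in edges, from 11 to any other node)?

7

The node farthest from 11 is 16, via 11–7–2–12–13–9–14–16 — 7 edges.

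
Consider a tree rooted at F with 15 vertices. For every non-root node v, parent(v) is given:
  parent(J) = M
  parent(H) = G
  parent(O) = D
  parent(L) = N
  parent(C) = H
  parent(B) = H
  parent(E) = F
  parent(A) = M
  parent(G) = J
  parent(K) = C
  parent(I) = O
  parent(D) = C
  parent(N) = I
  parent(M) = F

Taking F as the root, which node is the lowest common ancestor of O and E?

F

O's ancestor chain is O, D, C, H, G, J, M, F and E's is E, F; they first meet at F.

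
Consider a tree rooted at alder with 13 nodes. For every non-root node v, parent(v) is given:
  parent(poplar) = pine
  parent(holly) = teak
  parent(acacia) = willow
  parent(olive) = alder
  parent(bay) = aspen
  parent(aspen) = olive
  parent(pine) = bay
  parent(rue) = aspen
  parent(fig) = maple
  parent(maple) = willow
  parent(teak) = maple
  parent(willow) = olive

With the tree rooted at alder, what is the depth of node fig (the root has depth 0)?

alder → olive → willow → maple → fig — 4 edges.

4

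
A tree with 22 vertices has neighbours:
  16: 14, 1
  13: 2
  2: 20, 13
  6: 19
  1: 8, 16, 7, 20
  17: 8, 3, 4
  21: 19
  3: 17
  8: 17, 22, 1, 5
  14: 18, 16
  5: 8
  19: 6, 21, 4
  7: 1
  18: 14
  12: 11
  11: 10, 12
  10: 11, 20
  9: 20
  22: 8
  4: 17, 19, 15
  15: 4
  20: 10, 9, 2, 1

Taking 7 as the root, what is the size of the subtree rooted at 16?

16's subtree: {16, 14, 18}, size 3.

3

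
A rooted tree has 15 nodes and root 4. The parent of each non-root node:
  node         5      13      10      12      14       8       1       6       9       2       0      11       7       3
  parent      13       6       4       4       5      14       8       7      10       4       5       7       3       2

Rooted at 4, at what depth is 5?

4 – 2 – 3 – 7 – 6 – 13 – 5 — 6 edges.

6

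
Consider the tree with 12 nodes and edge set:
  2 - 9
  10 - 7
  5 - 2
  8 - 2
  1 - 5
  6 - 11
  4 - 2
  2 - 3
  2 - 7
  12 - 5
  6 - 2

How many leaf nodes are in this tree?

Degree-1 nodes: 1, 3, 4, 8, 9, 10, 11, 12 — 8 of them.

8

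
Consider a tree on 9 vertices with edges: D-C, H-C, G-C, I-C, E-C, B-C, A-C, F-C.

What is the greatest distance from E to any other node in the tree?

The node farthest from E is F (G, H, A, D, B, I also at distance 2), via E–C–F — 2 edges.

2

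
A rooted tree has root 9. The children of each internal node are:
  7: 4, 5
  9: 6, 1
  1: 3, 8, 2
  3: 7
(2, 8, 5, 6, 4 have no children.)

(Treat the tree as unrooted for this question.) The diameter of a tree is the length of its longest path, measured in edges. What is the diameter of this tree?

5

BFS from 4 reaches 6 last, at distance 5; BFS from 6 confirms no node is farther.
Path: 4 - 7 - 3 - 1 - 9 - 6.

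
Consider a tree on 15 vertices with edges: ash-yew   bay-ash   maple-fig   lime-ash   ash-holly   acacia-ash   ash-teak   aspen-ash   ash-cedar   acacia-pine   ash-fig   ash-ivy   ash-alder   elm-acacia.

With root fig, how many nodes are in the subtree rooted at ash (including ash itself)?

13

ash's subtree: {ash, acacia, lime, bay, alder, holly, ivy, cedar, yew, aspen, teak, pine, elm}, size 13.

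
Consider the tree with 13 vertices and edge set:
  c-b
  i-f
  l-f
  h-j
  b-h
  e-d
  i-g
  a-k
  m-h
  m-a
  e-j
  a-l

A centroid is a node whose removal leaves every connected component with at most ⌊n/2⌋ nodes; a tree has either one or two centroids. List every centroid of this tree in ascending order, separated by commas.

m

Delete m: the remaining components have sizes 6, 6. Max 6 ≤ 6, so m is a centroid.
No neighbour of m does as well, so m is the unique centroid.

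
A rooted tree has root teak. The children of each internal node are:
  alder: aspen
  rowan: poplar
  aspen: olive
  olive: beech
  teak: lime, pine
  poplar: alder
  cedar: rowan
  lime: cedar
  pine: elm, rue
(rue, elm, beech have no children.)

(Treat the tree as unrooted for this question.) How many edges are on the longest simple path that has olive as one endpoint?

9

The node farthest from olive is elm (rue also at distance 9), via olive-aspen-alder-poplar-rowan-cedar-lime-teak-pine-elm — 9 edges.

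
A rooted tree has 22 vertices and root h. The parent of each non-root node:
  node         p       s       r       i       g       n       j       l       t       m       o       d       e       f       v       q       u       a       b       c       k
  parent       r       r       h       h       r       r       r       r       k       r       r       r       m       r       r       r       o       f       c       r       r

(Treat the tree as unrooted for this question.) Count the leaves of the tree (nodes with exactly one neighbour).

15

The leaves are a, b, d, e, g, i, j, l, n, p, q, s, t, u, v.
That is 15 leaves.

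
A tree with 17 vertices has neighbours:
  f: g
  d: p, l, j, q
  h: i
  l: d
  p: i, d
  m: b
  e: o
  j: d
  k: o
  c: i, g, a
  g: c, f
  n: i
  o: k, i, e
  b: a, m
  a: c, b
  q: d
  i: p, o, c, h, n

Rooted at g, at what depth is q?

Climbing from q to the root: q → d → p → i → c → g. That's 5 steps.

5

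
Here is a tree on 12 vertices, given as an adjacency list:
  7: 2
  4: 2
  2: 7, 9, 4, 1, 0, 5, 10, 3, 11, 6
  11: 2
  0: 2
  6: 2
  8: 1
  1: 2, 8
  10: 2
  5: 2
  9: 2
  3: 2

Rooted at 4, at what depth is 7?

4 → 2 → 7 — 2 edges.

2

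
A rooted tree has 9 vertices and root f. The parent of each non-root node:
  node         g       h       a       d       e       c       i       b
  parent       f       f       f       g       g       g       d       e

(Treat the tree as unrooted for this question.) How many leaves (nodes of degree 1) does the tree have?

The leaves are a, b, c, h, i.
That is 5 leaves.

5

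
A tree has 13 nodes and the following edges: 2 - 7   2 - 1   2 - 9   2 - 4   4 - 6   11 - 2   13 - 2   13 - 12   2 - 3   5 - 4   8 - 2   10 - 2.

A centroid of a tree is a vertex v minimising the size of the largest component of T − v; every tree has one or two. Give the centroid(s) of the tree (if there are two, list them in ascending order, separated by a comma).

If 2 is removed the pieces have sizes 3, 2, 1, 1, 1, 1, 1, 1, 1, all ≤ ⌊13/2⌋ = 6.
Every other node leaves some component of size > 6, so the centroid is unique.

2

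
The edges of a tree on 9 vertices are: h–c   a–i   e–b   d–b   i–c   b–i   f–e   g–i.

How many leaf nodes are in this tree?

Degree-1 nodes: a, d, f, g, h — 5 of them.

5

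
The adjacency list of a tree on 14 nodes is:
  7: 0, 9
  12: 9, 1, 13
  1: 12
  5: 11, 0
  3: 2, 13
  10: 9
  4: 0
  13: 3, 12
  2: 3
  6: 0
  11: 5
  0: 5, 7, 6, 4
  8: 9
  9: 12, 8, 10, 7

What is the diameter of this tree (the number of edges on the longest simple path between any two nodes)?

BFS from 11 reaches 2 last, at distance 8; BFS from 2 confirms no node is farther.
Path: 11-5-0-7-9-12-13-3-2.

8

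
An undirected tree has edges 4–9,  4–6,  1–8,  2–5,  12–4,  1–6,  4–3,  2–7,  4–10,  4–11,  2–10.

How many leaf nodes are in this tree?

Degree-1 nodes: 3, 5, 7, 8, 9, 11, 12 — 7 of them.

7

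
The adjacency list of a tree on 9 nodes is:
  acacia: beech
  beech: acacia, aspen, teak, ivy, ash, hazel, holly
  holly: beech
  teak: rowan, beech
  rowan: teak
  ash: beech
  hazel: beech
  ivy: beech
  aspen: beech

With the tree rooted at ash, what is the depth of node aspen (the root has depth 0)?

Climbing from aspen to the root: aspen – beech – ash. That's 2 steps.

2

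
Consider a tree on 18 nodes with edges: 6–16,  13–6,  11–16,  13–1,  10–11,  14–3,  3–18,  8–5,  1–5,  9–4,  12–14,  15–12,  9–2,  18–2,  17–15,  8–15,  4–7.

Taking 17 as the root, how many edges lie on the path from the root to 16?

Path from 17 to 16: 17 – 15 – 8 – 5 – 1 – 13 – 6 – 16, which has 7 edges.

7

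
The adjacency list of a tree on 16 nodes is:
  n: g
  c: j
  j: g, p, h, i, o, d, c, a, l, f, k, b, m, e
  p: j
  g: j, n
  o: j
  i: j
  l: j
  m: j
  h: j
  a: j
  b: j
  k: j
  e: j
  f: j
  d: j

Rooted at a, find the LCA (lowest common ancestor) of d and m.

Ancestors of d (toward the root): d, j, a.
Ancestors of m: m, j, a.
The deepest node appearing in both lists is j.

j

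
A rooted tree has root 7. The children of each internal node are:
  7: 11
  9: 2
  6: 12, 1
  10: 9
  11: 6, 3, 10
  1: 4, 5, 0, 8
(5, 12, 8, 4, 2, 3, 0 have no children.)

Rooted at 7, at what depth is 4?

Climbing from 4 to the root: 4 – 1 – 6 – 11 – 7. That's 4 steps.

4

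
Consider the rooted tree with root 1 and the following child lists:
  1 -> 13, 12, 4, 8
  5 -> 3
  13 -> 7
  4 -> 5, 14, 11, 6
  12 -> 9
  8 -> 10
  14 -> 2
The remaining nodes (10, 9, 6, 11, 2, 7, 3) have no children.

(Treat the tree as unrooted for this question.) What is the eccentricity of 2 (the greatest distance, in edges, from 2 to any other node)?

The node farthest from 2 is 7 (9, 10 also at distance 5), via 2–14–4–1–13–7 — 5 edges.

5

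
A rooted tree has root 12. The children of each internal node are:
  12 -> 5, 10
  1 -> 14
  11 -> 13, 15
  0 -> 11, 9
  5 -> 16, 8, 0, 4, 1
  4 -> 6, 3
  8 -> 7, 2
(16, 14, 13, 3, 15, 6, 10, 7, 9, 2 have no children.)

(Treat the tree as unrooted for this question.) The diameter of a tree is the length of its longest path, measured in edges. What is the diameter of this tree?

5

A longest path is 15 - 11 - 0 - 5 - 1 - 14, with 5 edges.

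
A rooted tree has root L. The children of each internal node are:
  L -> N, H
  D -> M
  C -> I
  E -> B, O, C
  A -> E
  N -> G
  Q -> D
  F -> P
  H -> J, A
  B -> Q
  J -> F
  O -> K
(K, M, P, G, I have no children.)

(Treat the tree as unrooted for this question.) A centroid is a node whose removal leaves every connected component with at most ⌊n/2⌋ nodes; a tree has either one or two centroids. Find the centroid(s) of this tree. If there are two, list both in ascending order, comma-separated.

Delete E: the remaining components have sizes 8, 4, 2, 2. Max 8 ≤ 8, so E is a centroid.
No neighbour of E does as well, so E is the unique centroid.

E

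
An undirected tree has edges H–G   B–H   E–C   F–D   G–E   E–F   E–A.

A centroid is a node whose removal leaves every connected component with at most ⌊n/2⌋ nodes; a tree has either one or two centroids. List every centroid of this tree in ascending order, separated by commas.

E

Delete E: the remaining components have sizes 3, 2, 1, 1. Max 3 ≤ 4, so E is a centroid.
Every other node leaves some component of size > 4, so the centroid is unique.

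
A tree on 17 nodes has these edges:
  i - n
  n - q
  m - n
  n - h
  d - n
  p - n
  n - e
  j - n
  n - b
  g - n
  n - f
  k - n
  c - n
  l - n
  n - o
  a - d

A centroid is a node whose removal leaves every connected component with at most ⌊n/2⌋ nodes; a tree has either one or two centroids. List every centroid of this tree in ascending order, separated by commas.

n

Removing n splits the tree into components of sizes 2, 1, 1, 1, 1, 1, 1, 1, 1, 1, 1, 1, 1, 1, 1; the largest is 2 ≤ ⌊17/2⌋ = 8.
Every other node leaves some component of size > 8, so the centroid is unique.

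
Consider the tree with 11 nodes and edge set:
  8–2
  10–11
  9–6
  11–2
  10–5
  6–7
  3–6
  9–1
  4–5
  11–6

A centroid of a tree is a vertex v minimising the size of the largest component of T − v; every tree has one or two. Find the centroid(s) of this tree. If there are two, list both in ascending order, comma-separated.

If 11 is removed the pieces have sizes 5, 3, 2, all ≤ ⌊11/2⌋ = 5.
No neighbour of 11 does as well, so 11 is the unique centroid.

11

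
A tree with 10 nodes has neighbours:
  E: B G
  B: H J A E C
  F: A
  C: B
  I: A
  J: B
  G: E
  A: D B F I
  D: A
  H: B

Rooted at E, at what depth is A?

2

E – B – A — 2 edges.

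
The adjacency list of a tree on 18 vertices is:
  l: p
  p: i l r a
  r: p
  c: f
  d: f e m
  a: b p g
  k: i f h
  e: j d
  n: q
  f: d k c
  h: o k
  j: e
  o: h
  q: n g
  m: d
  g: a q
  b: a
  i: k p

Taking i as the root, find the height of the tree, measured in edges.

5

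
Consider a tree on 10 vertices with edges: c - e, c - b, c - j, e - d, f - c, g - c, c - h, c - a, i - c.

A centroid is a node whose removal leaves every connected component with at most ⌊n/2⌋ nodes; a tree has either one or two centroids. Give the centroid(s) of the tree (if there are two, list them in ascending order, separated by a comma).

Delete c: the remaining components have sizes 2, 1, 1, 1, 1, 1, 1, 1. Max 2 ≤ 5, so c is a centroid.
Every other node leaves some component of size > 5, so the centroid is unique.

c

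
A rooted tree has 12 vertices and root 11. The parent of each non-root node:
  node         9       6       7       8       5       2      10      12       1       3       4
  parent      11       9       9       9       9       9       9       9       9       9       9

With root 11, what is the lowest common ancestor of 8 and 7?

9

Path 8→root: 8 9 11; path 7→root: 7 9 11.
First common node: 9.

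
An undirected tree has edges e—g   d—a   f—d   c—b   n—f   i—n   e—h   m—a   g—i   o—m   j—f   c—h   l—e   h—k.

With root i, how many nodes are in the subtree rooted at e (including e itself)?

6

e's subtree: {e, h, l, k, c, b}, size 6.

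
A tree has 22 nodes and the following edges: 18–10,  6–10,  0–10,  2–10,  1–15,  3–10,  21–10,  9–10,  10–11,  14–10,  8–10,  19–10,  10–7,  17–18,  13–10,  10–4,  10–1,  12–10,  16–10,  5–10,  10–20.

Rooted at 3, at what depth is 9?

2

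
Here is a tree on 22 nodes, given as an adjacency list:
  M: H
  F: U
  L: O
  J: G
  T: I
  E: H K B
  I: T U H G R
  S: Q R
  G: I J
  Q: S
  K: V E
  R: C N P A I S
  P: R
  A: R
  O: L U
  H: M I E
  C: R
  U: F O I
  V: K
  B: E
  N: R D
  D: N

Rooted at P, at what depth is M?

4

Climbing from M to the root: M–H–I–R–P. That's 4 steps.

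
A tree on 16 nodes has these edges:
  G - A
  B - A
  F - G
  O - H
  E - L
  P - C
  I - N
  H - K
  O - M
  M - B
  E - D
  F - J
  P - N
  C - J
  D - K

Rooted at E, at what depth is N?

13

Climbing from N to the root: N – P – C – J – F – G – A – B – M – O – H – K – D – E. That's 13 steps.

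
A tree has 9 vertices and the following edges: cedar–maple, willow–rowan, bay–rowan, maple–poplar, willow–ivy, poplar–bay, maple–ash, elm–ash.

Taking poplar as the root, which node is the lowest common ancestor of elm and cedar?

elm's ancestor chain is elm, ash, maple, poplar and cedar's is cedar, maple, poplar; they first meet at maple.

maple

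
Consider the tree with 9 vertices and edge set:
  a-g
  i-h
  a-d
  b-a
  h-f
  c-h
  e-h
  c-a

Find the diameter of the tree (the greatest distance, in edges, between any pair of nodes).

4

Starting from g, a farthest node is i at distance 4.
One longest path: g-a-c-h-i.
So the diameter is 4.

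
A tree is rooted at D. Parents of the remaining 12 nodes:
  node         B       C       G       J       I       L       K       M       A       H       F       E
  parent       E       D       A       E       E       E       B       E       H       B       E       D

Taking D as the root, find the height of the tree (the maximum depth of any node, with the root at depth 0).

A deepest node is G, reached by D–E–B–H–A–G.
That path has 5 edges, so the height is 5.

5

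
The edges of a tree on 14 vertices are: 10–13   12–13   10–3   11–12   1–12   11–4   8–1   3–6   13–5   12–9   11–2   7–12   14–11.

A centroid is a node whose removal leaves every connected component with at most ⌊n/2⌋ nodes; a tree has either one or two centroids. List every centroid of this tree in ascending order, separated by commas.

Delete 12: the remaining components have sizes 5, 4, 2, 1, 1. Max 5 ≤ 7, so 12 is a centroid.
No neighbour of 12 does as well, so 12 is the unique centroid.

12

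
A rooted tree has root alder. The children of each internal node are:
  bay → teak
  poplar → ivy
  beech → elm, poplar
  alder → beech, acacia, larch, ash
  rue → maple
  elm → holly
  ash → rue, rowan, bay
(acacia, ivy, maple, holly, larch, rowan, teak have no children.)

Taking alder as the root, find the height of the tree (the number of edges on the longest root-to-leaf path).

3

The longest root-to-leaf path is alder–beech–poplar–ivy (3 edges).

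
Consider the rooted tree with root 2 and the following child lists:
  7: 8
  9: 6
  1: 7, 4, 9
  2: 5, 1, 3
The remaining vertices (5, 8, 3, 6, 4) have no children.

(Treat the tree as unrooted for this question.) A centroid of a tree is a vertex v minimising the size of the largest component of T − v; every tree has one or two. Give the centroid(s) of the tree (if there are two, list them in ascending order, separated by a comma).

1

Removing 1 splits the tree into components of sizes 3, 2, 2, 1; the largest is 3 ≤ ⌊9/2⌋ = 4.
Every other node leaves some component of size > 4, so the centroid is unique.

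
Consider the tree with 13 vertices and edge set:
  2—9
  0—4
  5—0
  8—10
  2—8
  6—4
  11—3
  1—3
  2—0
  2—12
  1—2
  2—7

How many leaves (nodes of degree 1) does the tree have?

Degree-1 nodes: 5, 6, 7, 9, 10, 11, 12 — 7 of them.

7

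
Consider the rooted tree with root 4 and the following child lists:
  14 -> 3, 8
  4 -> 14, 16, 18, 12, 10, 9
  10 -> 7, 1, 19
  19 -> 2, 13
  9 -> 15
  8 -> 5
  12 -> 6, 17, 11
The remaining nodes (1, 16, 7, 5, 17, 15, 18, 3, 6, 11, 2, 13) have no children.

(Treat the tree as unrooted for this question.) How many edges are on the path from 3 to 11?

3–14–4–12–11: 4 edges.

4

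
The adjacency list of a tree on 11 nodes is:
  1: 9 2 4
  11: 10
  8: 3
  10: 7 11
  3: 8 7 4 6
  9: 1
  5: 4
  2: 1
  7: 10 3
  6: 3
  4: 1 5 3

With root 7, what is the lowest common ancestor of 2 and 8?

3

Path 2→root: 2 1 4 3 7; path 8→root: 8 3 7.
First common node: 3.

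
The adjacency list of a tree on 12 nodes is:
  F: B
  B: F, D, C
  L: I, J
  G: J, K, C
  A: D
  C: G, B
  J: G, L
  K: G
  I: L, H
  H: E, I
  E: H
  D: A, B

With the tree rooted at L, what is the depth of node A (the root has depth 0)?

L–J–G–C–B–D–A — 6 edges.

6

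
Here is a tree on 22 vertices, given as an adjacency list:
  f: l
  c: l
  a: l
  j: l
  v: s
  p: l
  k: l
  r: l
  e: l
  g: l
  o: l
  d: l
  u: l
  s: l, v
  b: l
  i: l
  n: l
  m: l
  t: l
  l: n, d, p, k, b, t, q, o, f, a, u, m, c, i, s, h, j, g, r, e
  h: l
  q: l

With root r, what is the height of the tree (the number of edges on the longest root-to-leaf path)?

3

v sits deepest: r-l-s-v — 3 edges from the root.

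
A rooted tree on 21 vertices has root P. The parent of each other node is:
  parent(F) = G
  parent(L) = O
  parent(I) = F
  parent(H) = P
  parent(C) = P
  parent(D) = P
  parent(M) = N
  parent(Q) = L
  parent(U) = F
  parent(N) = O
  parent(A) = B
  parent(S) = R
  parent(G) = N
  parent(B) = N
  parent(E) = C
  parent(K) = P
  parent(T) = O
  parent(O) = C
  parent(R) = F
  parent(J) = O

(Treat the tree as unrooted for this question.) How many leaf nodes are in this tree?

12

Degree-1 nodes: A, D, E, H, I, J, K, M, Q, S, T, U — 12 of them.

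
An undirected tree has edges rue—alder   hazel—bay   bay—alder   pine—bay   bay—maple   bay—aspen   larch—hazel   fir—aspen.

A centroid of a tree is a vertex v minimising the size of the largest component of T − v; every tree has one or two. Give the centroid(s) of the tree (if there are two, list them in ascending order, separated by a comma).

bay

Delete bay: the remaining components have sizes 2, 2, 2, 1, 1. Max 2 ≤ 4, so bay is a centroid.
Every other node leaves some component of size > 4, so the centroid is unique.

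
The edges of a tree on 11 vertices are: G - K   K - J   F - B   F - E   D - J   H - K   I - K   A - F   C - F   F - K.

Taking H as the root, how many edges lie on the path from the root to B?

3

Climbing from B to the root: B – F – K – H. That's 3 steps.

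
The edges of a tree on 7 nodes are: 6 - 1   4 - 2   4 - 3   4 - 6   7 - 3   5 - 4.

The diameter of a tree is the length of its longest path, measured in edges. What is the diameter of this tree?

BFS from 1 reaches 7 last, at distance 4; BFS from 7 confirms no node is farther.
Path: 1 - 6 - 4 - 3 - 7.

4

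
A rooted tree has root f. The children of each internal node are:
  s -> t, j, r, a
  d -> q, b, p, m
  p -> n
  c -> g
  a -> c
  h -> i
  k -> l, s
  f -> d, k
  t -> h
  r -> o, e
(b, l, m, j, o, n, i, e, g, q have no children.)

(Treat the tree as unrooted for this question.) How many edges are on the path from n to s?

5

Walking from n: n–p–d–f–k–s. Length 5.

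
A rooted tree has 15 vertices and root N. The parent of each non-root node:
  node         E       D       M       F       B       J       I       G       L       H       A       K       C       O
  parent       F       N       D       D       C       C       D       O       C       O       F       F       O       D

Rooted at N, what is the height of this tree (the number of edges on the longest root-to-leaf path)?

A deepest node is J, reached by N – D – O – C – J.
That path has 4 edges, so the height is 4.

4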